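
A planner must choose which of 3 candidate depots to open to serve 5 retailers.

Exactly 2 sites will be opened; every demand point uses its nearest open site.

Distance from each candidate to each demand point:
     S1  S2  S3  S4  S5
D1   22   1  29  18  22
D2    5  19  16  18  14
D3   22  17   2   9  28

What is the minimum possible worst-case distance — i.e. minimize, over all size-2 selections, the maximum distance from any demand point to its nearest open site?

Open {D2, D3}.
  Farthest demand point is S2 at distance 17 (to D3); all others are ≤ 17.
With {D1, D2} the worst case is 18.
With {D1, D3} the worst case is 22.
No size-2 selection achieves below 17.

17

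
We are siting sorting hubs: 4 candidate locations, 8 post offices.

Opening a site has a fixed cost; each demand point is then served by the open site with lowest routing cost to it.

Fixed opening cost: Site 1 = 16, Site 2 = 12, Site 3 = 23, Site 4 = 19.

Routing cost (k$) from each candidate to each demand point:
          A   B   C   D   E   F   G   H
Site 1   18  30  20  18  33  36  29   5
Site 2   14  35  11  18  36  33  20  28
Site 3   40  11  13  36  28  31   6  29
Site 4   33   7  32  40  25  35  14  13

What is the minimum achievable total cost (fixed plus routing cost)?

Open {Site 2, Site 4}: assign each demand point to its cheapest open site.
  A→Site 2 14, B→Site 4 7, C→Site 2 11, D→Site 2 18, E→Site 4 25, F→Site 2 33, G→Site 4 14, H→Site 4 13
  routing cost 135, fixed 31 → total 166.
Compare {Site 1, Site 3}: routing cost 130 + fixed 39 = 169.
Compare {Site 1, Site 2, Site 4}: routing cost 127 + fixed 47 = 174.
Compare {Site 1, Site 2, Site 3}: routing cost 124 + fixed 51 = 175.
All other subsets cost ≥ 169. Minimum total cost: 166.

166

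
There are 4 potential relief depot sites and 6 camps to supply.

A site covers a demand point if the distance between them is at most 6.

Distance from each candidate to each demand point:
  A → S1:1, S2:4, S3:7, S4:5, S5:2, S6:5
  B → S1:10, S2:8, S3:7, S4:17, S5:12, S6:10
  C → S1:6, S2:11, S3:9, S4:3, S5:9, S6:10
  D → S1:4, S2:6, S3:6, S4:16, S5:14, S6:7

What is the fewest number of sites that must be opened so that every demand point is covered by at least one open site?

Coverage sets (demand points within 6 of each site):
  A: {S1, S2, S4, S5, S6}
  B: {}
  C: {S1, S4}
  D: {S1, S2, S3}
No single site covers all 6 demand points.
But {A, D} covers everything, so the minimum is 2.

2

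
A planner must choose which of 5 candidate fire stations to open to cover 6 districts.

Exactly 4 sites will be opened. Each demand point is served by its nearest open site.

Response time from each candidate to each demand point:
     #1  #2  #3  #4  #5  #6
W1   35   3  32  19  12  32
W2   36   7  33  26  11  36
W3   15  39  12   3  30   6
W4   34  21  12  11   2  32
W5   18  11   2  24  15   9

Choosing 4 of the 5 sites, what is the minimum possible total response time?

31

Open {W1, W3, W4, W5}.
  #1→W3 15, #2→W1 3, #3→W5 2, #4→W3 3, #5→W4 2, #6→W3 6  ⇒ total 31.
Compare {W2, W3, W4, W5}: total 35.
Compare {W1, W2, W3, W5}: total 40.
No size-4 selection does better; minimum is 31.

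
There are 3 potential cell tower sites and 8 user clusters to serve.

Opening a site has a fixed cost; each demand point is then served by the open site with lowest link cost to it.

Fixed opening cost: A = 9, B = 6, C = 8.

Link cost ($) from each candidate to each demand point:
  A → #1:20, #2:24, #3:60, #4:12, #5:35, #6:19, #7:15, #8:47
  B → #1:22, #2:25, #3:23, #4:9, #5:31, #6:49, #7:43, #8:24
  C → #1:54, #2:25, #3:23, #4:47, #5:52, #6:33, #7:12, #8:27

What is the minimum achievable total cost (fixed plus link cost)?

180

Open {A, B}: assign each demand point to its cheapest open site.
  #1→A 20, #2→A 24, #3→B 23, #4→B 9, #5→B 31, #6→A 19, #7→A 15, #8→B 24
  link cost 165, fixed 15 → total 180.
Compare {A, B, C}: link cost 162 + fixed 23 = 185.
Compare {A, C}: link cost 172 + fixed 17 = 189.
Compare {B, C}: link cost 179 + fixed 14 = 193.
All other subsets cost ≥ 185. Minimum total cost: 180.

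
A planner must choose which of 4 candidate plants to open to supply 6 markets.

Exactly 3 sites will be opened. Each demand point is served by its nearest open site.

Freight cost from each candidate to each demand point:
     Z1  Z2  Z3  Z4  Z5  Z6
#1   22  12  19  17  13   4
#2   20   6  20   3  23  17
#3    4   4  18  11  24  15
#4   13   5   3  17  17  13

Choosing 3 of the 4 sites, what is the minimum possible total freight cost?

39

Open {#1, #3, #4}.
  Z1→#3 4, Z2→#3 4, Z3→#4 3, Z4→#3 11, Z5→#1 13, Z6→#1 4  ⇒ total 39.
Compare {#1, #2, #4}: total 41.
Compare {#2, #3, #4}: total 44.
No size-3 selection does better; minimum is 39.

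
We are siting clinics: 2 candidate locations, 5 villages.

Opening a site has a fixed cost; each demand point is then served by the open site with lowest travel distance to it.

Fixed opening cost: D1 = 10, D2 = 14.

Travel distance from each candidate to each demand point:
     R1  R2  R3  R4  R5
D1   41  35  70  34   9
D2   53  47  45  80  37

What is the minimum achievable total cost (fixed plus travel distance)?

Open {D1, D2}: assign each demand point to its cheapest open site.
  R1→D1 41, R2→D1 35, R3→D2 45, R4→D1 34, R5→D1 9
  travel distance 164, fixed 24 → total 188.
Compare {D1}: travel distance 189 + fixed 10 = 199.
Compare {D2}: travel distance 262 + fixed 14 = 276.

188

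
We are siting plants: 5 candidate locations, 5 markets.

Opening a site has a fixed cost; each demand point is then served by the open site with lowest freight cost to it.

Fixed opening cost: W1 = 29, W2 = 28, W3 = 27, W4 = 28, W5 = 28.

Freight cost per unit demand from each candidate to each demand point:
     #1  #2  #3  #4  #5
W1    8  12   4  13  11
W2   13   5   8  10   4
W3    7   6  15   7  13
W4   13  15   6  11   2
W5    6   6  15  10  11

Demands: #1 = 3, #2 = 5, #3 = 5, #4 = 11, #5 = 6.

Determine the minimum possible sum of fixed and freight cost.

225

Open {W3, W4}: assign each demand point to its cheapest open site.
  #1→W3 3×7=21, #2→W3 5×6=30, #3→W4 5×6=30, #4→W3 11×7=77, #5→W4 6×2=12
  freight cost 170, fixed 55 → total 225.
Compare {W2, W3}: freight cost 187 + fixed 55 = 242.
Compare {W1, W3, W4}: freight cost 160 + fixed 84 = 244.
Compare {W2, W3, W4}: freight cost 165 + fixed 83 = 248.
All other subsets cost ≥ 242. Minimum total cost: 225.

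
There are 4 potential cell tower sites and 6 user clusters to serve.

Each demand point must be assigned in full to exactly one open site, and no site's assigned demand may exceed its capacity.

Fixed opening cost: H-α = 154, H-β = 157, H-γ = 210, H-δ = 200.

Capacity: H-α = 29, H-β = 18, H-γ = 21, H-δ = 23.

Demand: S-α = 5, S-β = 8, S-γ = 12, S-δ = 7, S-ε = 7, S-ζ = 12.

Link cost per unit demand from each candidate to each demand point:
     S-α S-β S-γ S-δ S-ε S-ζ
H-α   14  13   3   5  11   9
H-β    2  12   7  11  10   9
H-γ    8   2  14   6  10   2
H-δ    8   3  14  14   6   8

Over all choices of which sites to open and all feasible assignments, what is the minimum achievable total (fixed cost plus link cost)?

Open {H-α, H-β, H-γ}; cheapest assignment that respects the capacities:
  H-α (cap 29, load 19): S-γ, S-δ — cost 12×3 + 7×5 = 71
  H-β (cap 18, load 12): S-α, S-ε — cost 5×2 + 7×10 = 80
  H-γ (cap 21, load 20): S-β, S-ζ — cost 8×2 + 12×2 = 40
  Shipping 191, fixed 521 → total 712.
  Any other capacity-feasible assignment to {H-α, H-β, H-γ} ships for at least 191.
Compare {H-α, H-δ}: its best feasible assignment gives total 732.
Compare {H-α, H-γ, H-δ}: its best feasible assignment gives total 757.
Every other set of open sites that can feasibly serve all demand totals ≥ 732 even under its best assignment. Minimum: 712.

712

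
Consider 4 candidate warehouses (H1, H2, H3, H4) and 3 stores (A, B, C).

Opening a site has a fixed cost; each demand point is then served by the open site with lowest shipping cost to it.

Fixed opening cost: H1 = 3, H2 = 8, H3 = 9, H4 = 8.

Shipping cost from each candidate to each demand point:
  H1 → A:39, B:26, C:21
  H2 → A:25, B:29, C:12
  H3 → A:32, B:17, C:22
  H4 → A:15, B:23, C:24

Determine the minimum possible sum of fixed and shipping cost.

66

Open {H2, H4}: assign each demand point to its cheapest open site.
  A→H4 15, B→H4 23, C→H2 12
  shipping cost 50, fixed 16 → total 66.
Compare {H1, H2, H4}: shipping cost 50 + fixed 19 = 69.
Compare {H2, H3, H4}: shipping cost 44 + fixed 25 = 69.
Compare {H4}: shipping cost 62 + fixed 8 = 70.
All other subsets cost ≥ 69. Minimum total cost: 66.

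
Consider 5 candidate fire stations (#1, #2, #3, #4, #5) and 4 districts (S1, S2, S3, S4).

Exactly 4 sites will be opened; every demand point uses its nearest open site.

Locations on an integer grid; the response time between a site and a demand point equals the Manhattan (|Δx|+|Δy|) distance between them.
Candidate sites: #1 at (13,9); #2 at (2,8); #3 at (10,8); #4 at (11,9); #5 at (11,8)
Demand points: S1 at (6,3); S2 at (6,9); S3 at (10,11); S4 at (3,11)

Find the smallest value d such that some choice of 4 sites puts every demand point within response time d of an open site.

Open {#1, #2, #3, #4}.
  Farthest demand point is S1 at response time 9 (to #2); all others are ≤ 9.
With {#1, #2, #3, #5} the worst case is 9.
With {#1, #2, #4, #5} the worst case is 9.
No size-4 selection achieves below 9.

9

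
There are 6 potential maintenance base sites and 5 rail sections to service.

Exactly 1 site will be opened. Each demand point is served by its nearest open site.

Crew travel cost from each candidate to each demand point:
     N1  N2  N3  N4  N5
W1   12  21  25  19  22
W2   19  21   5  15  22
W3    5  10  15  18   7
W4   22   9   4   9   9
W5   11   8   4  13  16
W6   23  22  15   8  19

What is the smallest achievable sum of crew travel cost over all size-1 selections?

Open {W5}.
  N1→W5 11, N2→W5 8, N3→W5 4, N4→W5 13, N5→W5 16  ⇒ total 52.
Compare {W4}: total 53.
Compare {W3}: total 55.
No size-1 selection does better; minimum is 52.

52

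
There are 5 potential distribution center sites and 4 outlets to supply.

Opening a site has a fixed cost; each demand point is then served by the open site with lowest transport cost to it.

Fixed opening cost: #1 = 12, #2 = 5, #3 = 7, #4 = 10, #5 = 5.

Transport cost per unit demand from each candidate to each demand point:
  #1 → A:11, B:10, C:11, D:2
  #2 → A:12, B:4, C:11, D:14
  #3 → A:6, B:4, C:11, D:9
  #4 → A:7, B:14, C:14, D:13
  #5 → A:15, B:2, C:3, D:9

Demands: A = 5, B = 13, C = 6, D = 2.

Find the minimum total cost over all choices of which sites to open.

102

Open {#1, #3, #5}: assign each demand point to its cheapest open site.
  A→#3 5×6=30, B→#5 13×2=26, C→#5 6×3=18, D→#1 2×2=4
  transport cost 78, fixed 24 → total 102.
Compare {#3, #5}: transport cost 92 + fixed 12 = 104.
Compare {#1, #2, #3, #5}: transport cost 78 + fixed 29 = 107.
Compare {#2, #3, #5}: transport cost 92 + fixed 17 = 109.
All other subsets cost ≥ 104. Minimum total cost: 102.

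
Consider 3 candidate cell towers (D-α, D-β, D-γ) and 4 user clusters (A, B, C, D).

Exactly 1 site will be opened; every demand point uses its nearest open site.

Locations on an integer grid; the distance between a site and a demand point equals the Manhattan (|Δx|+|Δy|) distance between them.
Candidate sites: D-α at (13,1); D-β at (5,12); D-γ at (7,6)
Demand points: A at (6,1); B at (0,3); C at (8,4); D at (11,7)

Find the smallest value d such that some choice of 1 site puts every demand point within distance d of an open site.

10

Open {D-γ}.
  Farthest demand point is B at distance 10 (to D-γ); all others are ≤ 10.
With {D-β} the worst case is 14.
With {D-α} the worst case is 15.
No size-1 selection achieves below 10.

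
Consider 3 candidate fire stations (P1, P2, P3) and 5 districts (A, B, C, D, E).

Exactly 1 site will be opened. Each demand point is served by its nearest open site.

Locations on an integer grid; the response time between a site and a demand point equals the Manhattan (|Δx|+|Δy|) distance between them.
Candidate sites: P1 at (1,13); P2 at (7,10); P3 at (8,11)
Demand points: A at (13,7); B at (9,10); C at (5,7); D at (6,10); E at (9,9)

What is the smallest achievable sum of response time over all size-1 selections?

Open {P2}.
  A→P2 9, B→P2 2, C→P2 5, D→P2 1, E→P2 3  ⇒ total 20.
Compare {P3}: total 24.
Compare {P1}: total 59.

20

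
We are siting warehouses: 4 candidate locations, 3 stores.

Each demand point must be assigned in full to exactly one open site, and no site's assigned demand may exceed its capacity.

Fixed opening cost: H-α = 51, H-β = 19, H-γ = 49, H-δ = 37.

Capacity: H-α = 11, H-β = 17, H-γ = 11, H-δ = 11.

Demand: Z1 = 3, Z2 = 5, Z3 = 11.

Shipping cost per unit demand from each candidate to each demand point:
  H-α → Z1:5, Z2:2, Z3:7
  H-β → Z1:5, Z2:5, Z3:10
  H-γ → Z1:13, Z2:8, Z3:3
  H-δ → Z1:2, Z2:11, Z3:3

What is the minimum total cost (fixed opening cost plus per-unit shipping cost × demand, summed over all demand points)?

Open {H-β, H-δ}; cheapest assignment that respects the capacities:
  H-β (cap 17, load 8): Z1, Z2 — cost 3×5 + 5×5 = 40
  H-δ (cap 11, load 11): Z3 — cost 11×3 = 33
  Shipping 73, fixed 56 → total 129.
  Any other capacity-feasible assignment to {H-β, H-δ} ships for at least 73.
Compare {H-β, H-γ}: its best feasible assignment gives total 141.
Compare {H-α, H-δ}: its best feasible assignment gives total 146.
Every other set of open sites that can feasibly serve all demand totals ≥ 141 even under its best assignment. Minimum: 129.

129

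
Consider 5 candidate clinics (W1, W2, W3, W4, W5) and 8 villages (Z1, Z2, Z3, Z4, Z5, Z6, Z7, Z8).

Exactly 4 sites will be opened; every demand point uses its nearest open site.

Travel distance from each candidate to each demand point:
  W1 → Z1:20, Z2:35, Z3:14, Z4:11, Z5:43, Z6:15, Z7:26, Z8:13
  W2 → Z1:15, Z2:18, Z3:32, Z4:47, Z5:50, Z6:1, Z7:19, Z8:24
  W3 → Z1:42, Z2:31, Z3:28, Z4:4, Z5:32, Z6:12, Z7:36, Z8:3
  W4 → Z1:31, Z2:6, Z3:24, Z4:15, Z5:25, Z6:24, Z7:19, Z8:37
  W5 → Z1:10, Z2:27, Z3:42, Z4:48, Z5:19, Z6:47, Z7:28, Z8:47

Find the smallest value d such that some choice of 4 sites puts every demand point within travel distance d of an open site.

19

Open {W1, W2, W3, W5}.
  Farthest demand point is Z5 at travel distance 19 (to W5); all others are ≤ 19.
With {W1, W2, W4, W5} the worst case is 19.
With {W1, W3, W4, W5} the worst case is 19.
No size-4 selection achieves below 19.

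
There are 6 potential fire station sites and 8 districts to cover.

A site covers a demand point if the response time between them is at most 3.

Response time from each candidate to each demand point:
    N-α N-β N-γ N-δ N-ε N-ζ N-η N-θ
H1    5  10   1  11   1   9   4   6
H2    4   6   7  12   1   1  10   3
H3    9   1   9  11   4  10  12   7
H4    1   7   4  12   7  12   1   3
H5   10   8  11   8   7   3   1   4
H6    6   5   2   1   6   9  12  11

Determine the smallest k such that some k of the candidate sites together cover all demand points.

4

Coverage sets (demand points within 3 of each site):
  H1: {N-γ, N-ε}
  H2: {N-ε, N-ζ, N-θ}
  H3: {N-β}
  H4: {N-α, N-η, N-θ}
  H5: {N-ζ, N-η}
  H6: {N-γ, N-δ}
No 3 sites suffice: every size-3 union leaves at least one demand point uncovered.
But {H2, H3, H4, H6} covers everything, so the minimum is 4.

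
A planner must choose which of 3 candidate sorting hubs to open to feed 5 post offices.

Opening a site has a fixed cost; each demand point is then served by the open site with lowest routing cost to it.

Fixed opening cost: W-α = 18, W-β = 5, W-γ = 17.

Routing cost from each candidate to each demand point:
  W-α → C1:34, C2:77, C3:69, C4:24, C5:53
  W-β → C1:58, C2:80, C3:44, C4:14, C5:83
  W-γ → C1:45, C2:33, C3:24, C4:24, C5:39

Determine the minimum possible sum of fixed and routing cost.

177

Open {W-β, W-γ}: assign each demand point to its cheapest open site.
  C1→W-γ 45, C2→W-γ 33, C3→W-γ 24, C4→W-β 14, C5→W-γ 39
  routing cost 155, fixed 22 → total 177.
Compare {W-γ}: routing cost 165 + fixed 17 = 182.
Compare {W-α, W-β, W-γ}: routing cost 144 + fixed 40 = 184.
Compare {W-α, W-γ}: routing cost 154 + fixed 35 = 189.
All other subsets cost ≥ 182. Minimum total cost: 177.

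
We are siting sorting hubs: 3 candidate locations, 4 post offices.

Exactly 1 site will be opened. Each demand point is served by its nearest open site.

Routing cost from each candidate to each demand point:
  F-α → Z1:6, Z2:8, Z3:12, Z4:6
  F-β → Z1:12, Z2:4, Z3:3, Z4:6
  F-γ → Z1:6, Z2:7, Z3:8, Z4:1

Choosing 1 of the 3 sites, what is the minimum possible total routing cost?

22

Open {F-γ}.
  Z1→F-γ 6, Z2→F-γ 7, Z3→F-γ 8, Z4→F-γ 1  ⇒ total 22.
Compare {F-β}: total 25.
Compare {F-α}: total 32.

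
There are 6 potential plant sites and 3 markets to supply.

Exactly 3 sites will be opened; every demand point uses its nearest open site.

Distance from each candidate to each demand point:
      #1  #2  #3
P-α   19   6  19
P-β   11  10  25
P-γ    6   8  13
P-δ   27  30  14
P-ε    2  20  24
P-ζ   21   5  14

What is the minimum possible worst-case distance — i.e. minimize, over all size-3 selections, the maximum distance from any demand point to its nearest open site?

13

Open {P-α, P-β, P-γ}.
  Farthest demand point is #3 at distance 13 (to P-γ); all others are ≤ 13.
With {P-α, P-γ, P-δ} the worst case is 13.
With {P-α, P-γ, P-ε} the worst case is 13.
No size-3 selection achieves below 13.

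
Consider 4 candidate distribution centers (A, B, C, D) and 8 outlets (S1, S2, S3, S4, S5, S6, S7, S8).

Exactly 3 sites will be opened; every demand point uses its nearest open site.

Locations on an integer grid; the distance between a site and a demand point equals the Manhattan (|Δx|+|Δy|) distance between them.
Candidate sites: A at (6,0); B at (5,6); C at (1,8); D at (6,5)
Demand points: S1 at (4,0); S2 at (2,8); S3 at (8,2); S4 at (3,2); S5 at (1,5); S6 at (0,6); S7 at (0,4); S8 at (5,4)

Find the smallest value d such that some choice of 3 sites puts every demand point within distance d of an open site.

Open {A, B, C}.
  Farthest demand point is S4 at distance 5 (to A); all others are ≤ 5.
With {A, C, D} the worst case is 5.
With {A, B, D} the worst case is 7.
No size-3 selection achieves below 5.

5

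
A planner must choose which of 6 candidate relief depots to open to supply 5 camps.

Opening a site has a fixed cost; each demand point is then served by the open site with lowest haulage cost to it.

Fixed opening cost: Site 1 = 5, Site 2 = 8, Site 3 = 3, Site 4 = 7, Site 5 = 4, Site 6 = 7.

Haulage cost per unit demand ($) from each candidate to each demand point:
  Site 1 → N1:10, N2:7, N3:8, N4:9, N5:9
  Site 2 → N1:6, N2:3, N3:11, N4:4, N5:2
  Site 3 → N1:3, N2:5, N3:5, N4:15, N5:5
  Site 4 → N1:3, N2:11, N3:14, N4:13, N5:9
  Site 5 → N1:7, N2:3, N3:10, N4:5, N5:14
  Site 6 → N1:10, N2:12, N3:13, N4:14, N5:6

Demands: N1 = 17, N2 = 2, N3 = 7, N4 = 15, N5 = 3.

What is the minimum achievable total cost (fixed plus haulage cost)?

169

Open {Site 2, Site 3}: assign each demand point to its cheapest open site.
  N1→Site 3 17×3=51, N2→Site 2 2×3=6, N3→Site 3 7×5=35, N4→Site 2 15×4=60, N5→Site 2 3×2=6
  haulage cost 158, fixed 11 → total 169.
Compare {Site 2, Site 3, Site 5}: haulage cost 158 + fixed 15 = 173.
Compare {Site 1, Site 2, Site 3}: haulage cost 158 + fixed 16 = 174.
Compare {Site 2, Site 3, Site 4}: haulage cost 158 + fixed 18 = 176.
All other subsets cost ≥ 173. Minimum total cost: 169.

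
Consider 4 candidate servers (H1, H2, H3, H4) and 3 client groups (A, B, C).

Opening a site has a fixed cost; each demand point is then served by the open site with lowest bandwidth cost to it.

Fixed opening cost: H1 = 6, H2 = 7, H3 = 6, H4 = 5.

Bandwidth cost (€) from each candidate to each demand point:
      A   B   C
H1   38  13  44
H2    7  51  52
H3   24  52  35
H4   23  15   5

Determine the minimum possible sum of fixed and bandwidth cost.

Open {H2, H4}: assign each demand point to its cheapest open site.
  A→H2 7, B→H4 15, C→H4 5
  bandwidth cost 27, fixed 12 → total 39.
Compare {H1, H2, H4}: bandwidth cost 25 + fixed 18 = 43.
Compare {H2, H3, H4}: bandwidth cost 27 + fixed 18 = 45.
Compare {H4}: bandwidth cost 43 + fixed 5 = 48.
All other subsets cost ≥ 43. Minimum total cost: 39.

39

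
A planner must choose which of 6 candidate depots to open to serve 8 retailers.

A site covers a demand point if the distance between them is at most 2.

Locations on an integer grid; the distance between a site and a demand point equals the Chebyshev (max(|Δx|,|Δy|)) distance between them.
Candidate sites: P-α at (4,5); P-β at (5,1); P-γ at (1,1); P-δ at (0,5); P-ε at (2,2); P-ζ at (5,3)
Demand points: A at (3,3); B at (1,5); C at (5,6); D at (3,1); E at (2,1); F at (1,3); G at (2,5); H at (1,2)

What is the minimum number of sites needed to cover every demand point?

Coverage sets (demand points within 2 of each site):
  P-α: {A, C, G}
  P-β: {A, D}
  P-γ: {A, D, E, F, H}
  P-δ: {B, F, G}
  P-ε: {A, D, E, F, H}
  P-ζ: {A, D}
No 2 sites suffice: every size-2 union leaves at least one demand point uncovered.
But {P-α, P-γ, P-δ} covers everything, so the minimum is 3.

3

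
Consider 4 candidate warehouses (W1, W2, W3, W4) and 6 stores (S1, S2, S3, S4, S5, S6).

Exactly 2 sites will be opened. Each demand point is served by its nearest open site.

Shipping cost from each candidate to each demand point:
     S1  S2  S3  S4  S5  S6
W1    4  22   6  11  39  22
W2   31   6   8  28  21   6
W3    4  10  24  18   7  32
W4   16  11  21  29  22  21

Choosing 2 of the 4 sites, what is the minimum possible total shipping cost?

49

Open {W2, W3}.
  S1→W3 4, S2→W2 6, S3→W2 8, S4→W3 18, S5→W3 7, S6→W2 6  ⇒ total 49.
Compare {W1, W2}: total 54.
Compare {W1, W3}: total 60.
No size-2 selection does better; minimum is 49.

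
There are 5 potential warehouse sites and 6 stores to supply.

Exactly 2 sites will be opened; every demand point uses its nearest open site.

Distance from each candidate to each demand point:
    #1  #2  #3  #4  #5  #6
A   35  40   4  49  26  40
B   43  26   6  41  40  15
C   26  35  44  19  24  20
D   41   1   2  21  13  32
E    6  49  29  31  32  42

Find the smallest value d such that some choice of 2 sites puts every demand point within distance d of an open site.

Open {B, C}.
  Farthest demand point is #1 at distance 26 (to C); all others are ≤ 26.
With {C, D} the worst case is 26.
With {B, E} the worst case is 32.
No size-2 selection achieves below 26.

26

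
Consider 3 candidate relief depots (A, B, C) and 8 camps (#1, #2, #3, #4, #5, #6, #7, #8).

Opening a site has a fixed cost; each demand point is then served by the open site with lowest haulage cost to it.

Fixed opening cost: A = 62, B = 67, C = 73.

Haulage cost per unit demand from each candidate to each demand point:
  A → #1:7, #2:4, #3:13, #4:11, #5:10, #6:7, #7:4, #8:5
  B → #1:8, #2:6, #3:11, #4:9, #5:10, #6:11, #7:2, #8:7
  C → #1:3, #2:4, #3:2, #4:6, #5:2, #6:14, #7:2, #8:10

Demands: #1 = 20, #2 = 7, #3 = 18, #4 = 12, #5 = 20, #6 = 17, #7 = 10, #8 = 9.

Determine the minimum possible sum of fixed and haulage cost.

Open {A, C}: assign each demand point to its cheapest open site.
  #1→C 20×3=60, #2→A 7×4=28, #3→C 18×2=36, #4→C 12×6=72, #5→C 20×2=40, #6→A 17×7=119, #7→C 10×2=20, #8→A 9×5=45
  haulage cost 420, fixed 135 → total 555.
Compare {A, B, C}: haulage cost 420 + fixed 202 = 622.
Compare {B, C}: haulage cost 506 + fixed 140 = 646.
Compare {C}: haulage cost 584 + fixed 73 = 657.
All other subsets cost ≥ 622. Minimum total cost: 555.

555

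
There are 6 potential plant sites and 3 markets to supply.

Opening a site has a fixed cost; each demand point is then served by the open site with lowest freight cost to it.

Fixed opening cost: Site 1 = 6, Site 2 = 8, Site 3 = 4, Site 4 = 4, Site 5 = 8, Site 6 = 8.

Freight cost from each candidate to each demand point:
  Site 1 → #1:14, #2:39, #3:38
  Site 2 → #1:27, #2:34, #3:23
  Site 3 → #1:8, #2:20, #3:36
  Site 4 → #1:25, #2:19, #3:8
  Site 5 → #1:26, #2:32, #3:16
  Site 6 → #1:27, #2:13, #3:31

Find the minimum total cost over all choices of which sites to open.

Open {Site 3, Site 4}: assign each demand point to its cheapest open site.
  #1→Site 3 8, #2→Site 4 19, #3→Site 4 8
  freight cost 35, fixed 8 → total 43.
Compare {Site 3, Site 4, Site 6}: freight cost 29 + fixed 16 = 45.
Compare {Site 1, Site 3, Site 4}: freight cost 35 + fixed 14 = 49.
Compare {Site 1, Site 4}: freight cost 41 + fixed 10 = 51.
All other subsets cost ≥ 45. Minimum total cost: 43.

43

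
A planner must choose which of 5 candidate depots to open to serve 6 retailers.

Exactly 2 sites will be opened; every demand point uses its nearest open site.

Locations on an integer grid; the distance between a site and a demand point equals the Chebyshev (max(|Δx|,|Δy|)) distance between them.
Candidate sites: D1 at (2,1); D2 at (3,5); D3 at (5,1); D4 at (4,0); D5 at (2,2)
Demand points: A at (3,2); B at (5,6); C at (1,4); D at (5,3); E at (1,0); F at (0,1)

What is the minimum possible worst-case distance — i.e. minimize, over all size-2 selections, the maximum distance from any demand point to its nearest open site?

Open {D1, D2}.
  Farthest demand point is B at distance 2 (to D2); all others are ≤ 2.
With {D2, D5} the worst case is 2.
With {D1, D5} the worst case is 4.
No size-2 selection achieves below 2.

2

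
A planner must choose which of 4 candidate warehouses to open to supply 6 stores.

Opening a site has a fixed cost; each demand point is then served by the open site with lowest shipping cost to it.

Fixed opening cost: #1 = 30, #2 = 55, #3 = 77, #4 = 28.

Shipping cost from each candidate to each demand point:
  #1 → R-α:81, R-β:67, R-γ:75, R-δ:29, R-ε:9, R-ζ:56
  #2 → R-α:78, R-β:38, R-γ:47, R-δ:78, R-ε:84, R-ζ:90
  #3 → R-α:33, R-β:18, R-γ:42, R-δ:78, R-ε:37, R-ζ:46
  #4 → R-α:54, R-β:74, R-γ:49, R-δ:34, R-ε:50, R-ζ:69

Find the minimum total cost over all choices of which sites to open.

284

Open {#1, #3}: assign each demand point to its cheapest open site.
  R-α→#3 33, R-β→#3 18, R-γ→#3 42, R-δ→#1 29, R-ε→#1 9, R-ζ→#3 46
  shipping cost 177, fixed 107 → total 284.
Compare {#1, #3, #4}: shipping cost 177 + fixed 135 = 312.
Compare {#3, #4}: shipping cost 210 + fixed 105 = 315.
Compare {#1, #4}: shipping cost 264 + fixed 58 = 322.
All other subsets cost ≥ 312. Minimum total cost: 284.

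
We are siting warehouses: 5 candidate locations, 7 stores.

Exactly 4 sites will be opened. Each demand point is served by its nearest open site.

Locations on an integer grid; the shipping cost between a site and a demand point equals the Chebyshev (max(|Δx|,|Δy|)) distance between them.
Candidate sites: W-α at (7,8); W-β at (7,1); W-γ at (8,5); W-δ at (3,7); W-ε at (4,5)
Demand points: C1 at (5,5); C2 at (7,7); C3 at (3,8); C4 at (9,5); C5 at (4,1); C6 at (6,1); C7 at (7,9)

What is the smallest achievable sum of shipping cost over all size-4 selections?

Open {W-α, W-β, W-γ, W-δ}.
  C1→W-δ 2, C2→W-α 1, C3→W-δ 1, C4→W-γ 1, C5→W-β 3, C6→W-β 1, C7→W-α 1  ⇒ total 10.
Compare {W-α, W-β, W-γ, W-ε}: total 11.
Compare {W-α, W-β, W-δ, W-ε}: total 11.
No size-4 selection does better; minimum is 10.

10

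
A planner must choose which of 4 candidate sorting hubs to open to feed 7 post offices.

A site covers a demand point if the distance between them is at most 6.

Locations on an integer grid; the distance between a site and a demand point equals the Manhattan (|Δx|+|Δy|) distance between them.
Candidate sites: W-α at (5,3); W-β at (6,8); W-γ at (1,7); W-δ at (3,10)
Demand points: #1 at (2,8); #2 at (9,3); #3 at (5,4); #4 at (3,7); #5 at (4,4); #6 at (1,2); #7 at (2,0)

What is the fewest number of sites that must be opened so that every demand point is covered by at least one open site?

2

Coverage sets (demand points within 6 of each site):
  W-α: {#2, #3, #4, #5, #6, #7}
  W-β: {#1, #3, #4, #5}
  W-γ: {#1, #4, #5, #6}
  W-δ: {#1, #4}
No single site covers all 7 demand points.
But {W-α, W-β} covers everything, so the minimum is 2.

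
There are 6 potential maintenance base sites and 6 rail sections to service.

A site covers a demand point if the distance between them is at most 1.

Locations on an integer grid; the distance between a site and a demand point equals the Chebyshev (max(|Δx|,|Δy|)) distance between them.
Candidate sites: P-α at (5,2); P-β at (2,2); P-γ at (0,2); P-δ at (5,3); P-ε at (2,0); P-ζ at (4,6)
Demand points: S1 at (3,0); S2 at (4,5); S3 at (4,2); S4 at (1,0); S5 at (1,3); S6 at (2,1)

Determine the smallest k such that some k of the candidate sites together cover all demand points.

4

Coverage sets (demand points within 1 of each site):
  P-α: {S3}
  P-β: {S5, S6}
  P-γ: {S5}
  P-δ: {S3}
  P-ε: {S1, S4, S6}
  P-ζ: {S2}
No 3 sites suffice: every size-3 union leaves at least one demand point uncovered.
But {P-α, P-β, P-ε, P-ζ} covers everything, so the minimum is 4.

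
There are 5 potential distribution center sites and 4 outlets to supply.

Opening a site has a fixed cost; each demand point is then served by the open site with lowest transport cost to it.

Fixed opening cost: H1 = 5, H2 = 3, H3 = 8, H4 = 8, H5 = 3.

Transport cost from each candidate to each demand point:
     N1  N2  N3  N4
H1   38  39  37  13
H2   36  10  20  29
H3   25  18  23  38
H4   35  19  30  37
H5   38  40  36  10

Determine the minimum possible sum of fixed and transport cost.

Open {H2, H3, H5}: assign each demand point to its cheapest open site.
  N1→H3 25, N2→H2 10, N3→H2 20, N4→H5 10
  transport cost 65, fixed 14 → total 79.
Compare {H2, H5}: transport cost 76 + fixed 6 = 82.
Compare {H1, H2, H3}: transport cost 68 + fixed 16 = 84.
Compare {H1, H2, H3, H5}: transport cost 65 + fixed 19 = 84.
All other subsets cost ≥ 82. Minimum total cost: 79.

79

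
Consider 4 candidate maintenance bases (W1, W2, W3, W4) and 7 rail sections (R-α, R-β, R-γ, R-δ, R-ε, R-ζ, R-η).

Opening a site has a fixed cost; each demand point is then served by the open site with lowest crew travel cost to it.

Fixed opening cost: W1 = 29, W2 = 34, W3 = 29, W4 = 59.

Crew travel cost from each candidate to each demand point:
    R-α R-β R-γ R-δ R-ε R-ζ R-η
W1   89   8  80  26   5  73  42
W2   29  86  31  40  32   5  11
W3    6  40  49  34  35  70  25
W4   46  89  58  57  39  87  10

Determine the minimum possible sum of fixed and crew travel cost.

178

Open {W1, W2}: assign each demand point to its cheapest open site.
  R-α→W2 29, R-β→W1 8, R-γ→W2 31, R-δ→W1 26, R-ε→W1 5, R-ζ→W2 5, R-η→W2 11
  crew travel cost 115, fixed 63 → total 178.
Compare {W1, W2, W3}: crew travel cost 92 + fixed 92 = 184.
Compare {W2, W3}: crew travel cost 159 + fixed 63 = 222.
Compare {W1, W2, W4}: crew travel cost 114 + fixed 122 = 236.
All other subsets cost ≥ 184. Minimum total cost: 178.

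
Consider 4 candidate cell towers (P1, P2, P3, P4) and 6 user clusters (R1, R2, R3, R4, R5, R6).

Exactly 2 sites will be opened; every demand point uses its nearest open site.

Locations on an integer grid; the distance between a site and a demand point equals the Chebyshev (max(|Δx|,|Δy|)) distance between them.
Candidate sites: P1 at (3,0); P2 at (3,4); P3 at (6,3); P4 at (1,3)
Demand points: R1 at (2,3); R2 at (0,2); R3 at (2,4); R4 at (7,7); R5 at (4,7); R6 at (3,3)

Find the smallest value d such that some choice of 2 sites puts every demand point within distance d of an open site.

Open {P1, P2}.
  Farthest demand point is R4 at distance 4 (to P2); all others are ≤ 4.
With {P1, P3} the worst case is 4.
With {P2, P3} the worst case is 4.
No size-2 selection achieves below 4.

4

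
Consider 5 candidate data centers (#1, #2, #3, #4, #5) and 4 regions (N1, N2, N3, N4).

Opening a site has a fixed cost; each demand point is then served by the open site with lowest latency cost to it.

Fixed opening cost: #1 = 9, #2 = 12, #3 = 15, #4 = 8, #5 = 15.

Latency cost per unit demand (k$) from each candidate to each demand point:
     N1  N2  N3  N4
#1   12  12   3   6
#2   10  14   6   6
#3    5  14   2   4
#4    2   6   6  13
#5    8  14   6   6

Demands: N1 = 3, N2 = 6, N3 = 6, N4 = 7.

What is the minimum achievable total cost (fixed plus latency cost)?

105

Open {#3, #4}: assign each demand point to its cheapest open site.
  N1→#4 3×2=6, N2→#4 6×6=36, N3→#3 6×2=12, N4→#3 7×4=28
  latency cost 82, fixed 23 → total 105.
Compare {#1, #3, #4}: latency cost 82 + fixed 32 = 114.
Compare {#2, #3, #4}: latency cost 82 + fixed 35 = 117.
Compare {#1, #4}: latency cost 102 + fixed 17 = 119.
All other subsets cost ≥ 114. Minimum total cost: 105.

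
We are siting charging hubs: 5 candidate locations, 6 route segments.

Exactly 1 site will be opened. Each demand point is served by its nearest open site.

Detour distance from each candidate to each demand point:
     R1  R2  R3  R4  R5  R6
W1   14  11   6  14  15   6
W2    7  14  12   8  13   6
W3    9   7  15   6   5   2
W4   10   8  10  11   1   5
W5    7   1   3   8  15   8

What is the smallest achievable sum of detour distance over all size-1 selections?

Open {W5}.
  R1→W5 7, R2→W5 1, R3→W5 3, R4→W5 8, R5→W5 15, R6→W5 8  ⇒ total 42.
Compare {W3}: total 44.
Compare {W4}: total 45.
No size-1 selection does better; minimum is 42.

42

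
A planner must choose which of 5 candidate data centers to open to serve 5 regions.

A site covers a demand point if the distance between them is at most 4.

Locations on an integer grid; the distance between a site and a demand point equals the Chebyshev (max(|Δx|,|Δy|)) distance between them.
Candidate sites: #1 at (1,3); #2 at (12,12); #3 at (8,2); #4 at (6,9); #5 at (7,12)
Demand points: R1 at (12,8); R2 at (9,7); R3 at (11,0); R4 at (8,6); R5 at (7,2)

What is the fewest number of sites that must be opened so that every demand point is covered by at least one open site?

Coverage sets (demand points within 4 of each site):
  #1: {}
  #2: {R1}
  #3: {R3, R4, R5}
  #4: {R2, R4}
  #5: {}
No 2 sites suffice: every size-2 union leaves at least one demand point uncovered.
But {#2, #3, #4} covers everything, so the minimum is 3.

3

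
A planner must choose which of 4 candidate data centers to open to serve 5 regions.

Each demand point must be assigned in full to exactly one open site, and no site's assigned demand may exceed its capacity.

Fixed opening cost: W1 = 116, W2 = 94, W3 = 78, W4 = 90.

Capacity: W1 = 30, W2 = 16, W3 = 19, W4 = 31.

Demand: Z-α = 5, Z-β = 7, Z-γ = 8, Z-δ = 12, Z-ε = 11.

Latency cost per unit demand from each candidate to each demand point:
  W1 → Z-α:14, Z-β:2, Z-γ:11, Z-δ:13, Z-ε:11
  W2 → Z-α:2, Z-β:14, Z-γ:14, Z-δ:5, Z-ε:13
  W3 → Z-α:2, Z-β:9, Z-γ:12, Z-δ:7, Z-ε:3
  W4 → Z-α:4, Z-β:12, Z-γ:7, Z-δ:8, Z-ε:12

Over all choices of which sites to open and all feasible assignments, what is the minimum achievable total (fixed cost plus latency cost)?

436

Open {W3, W4}; cheapest assignment that respects the capacities:
  W3 (cap 19, load 18): Z-β, Z-ε — cost 7×9 + 11×3 = 96
  W4 (cap 31, load 25): Z-α, Z-γ, Z-δ — cost 5×4 + 8×7 + 12×8 = 172
  Shipping 268, fixed 168 → total 436.
  Any other capacity-feasible assignment to {W3, W4} ships for at least 268.
Compare {W1, W2, W3}: its best feasible assignment gives total 493.
Compare {W1, W3, W4}: its best feasible assignment gives total 493.
Every other set of open sites that can feasibly serve all demand totals ≥ 493 even under its best assignment. Minimum: 436.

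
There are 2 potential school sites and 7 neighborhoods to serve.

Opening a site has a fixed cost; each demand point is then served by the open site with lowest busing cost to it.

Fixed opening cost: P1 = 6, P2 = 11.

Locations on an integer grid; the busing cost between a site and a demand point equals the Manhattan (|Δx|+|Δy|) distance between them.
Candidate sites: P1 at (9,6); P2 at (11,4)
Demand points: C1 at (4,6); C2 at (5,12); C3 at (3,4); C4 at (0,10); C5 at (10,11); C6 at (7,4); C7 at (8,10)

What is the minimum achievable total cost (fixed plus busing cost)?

57

Open {P1}: assign each demand point to its cheapest open site.
  C1→P1 5, C2→P1 10, C3→P1 8, C4→P1 13, C5→P1 6, C6→P1 4, C7→P1 5
  busing cost 51, fixed 6 → total 57.
Compare {P1, P2}: busing cost 51 + fixed 17 = 68.
Compare {P2}: busing cost 69 + fixed 11 = 80.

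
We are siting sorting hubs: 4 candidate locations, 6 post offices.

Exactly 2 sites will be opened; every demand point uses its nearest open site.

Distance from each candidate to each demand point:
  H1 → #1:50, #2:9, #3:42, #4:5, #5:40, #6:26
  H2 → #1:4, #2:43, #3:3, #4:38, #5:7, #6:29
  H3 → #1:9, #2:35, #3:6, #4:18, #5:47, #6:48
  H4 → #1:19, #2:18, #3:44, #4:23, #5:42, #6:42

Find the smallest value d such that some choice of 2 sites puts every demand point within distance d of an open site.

Open {H1, H2}.
  Farthest demand point is #6 at distance 26 (to H1); all others are ≤ 26.
With {H2, H4} the worst case is 29.
With {H2, H3} the worst case is 35.
No size-2 selection achieves below 26.

26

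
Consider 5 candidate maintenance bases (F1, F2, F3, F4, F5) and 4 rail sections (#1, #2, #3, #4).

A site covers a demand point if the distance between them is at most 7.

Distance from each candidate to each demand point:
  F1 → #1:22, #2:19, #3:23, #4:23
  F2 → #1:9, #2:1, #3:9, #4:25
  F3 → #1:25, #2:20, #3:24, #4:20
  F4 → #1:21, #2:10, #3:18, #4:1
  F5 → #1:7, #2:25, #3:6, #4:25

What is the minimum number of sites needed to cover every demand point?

Coverage sets (demand points within 7 of each site):
  F1: {}
  F2: {#2}
  F3: {}
  F4: {#4}
  F5: {#1, #3}
No 2 sites suffice: every size-2 union leaves at least one demand point uncovered.
But {F2, F4, F5} covers everything, so the minimum is 3.

3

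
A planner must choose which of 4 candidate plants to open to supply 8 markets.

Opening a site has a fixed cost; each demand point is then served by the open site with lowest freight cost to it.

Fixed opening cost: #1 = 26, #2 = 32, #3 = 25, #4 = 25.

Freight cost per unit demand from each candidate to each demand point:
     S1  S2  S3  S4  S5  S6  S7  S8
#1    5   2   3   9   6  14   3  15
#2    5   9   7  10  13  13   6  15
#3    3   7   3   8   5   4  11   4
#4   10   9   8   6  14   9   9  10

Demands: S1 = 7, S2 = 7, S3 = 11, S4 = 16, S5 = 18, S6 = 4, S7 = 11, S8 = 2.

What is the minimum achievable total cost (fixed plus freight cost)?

387

Open {#1, #3, #4}: assign each demand point to its cheapest open site.
  S1→#3 7×3=21, S2→#1 7×2=14, S3→#1 11×3=33, S4→#4 16×6=96, S5→#3 18×5=90, S6→#3 4×4=16, S7→#1 11×3=33, S8→#3 2×4=8
  freight cost 311, fixed 76 → total 387.
Compare {#1, #3}: freight cost 343 + fixed 51 = 394.
Compare {#1, #2, #3, #4}: freight cost 311 + fixed 108 = 419.
Compare {#1, #4}: freight cost 375 + fixed 51 = 426.
All other subsets cost ≥ 394. Minimum total cost: 387.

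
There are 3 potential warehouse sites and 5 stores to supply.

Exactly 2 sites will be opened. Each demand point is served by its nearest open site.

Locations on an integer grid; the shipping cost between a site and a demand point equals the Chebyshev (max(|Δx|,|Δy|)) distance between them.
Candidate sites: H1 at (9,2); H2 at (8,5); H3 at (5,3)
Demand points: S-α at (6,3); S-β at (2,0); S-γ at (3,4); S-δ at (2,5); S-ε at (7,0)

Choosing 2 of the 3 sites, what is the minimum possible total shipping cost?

11

Open {H1, H3}.
  S-α→H3 1, S-β→H3 3, S-γ→H3 2, S-δ→H3 3, S-ε→H1 2  ⇒ total 11.
Compare {H2, H3}: total 12.
Compare {H1, H2}: total 21.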